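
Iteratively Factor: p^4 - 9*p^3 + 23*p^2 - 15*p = (p)*(p^3 - 9*p^2 + 23*p - 15) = p*(p - 3)*(p^2 - 6*p + 5) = p*(p - 3)*(p - 1)*(p - 5)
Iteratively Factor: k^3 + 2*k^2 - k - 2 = (k - 1)*(k^2 + 3*k + 2) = (k - 1)*(k + 1)*(k + 2)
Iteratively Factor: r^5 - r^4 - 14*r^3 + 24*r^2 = (r)*(r^4 - r^3 - 14*r^2 + 24*r) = r*(r - 3)*(r^3 + 2*r^2 - 8*r) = r^2*(r - 3)*(r^2 + 2*r - 8) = r^2*(r - 3)*(r + 4)*(r - 2)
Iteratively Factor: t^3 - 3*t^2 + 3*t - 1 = (t - 1)*(t^2 - 2*t + 1) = (t - 1)^2*(t - 1)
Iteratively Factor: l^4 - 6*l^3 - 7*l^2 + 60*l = (l)*(l^3 - 6*l^2 - 7*l + 60) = l*(l - 5)*(l^2 - l - 12) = l*(l - 5)*(l - 4)*(l + 3)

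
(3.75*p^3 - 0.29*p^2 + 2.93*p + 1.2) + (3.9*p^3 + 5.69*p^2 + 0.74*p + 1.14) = 7.65*p^3 + 5.4*p^2 + 3.67*p + 2.34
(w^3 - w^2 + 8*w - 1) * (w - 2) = w^4 - 3*w^3 + 10*w^2 - 17*w + 2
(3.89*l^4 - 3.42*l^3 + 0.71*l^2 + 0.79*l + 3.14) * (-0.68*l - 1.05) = -2.6452*l^5 - 1.7589*l^4 + 3.1082*l^3 - 1.2827*l^2 - 2.9647*l - 3.297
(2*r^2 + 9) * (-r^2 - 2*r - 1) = -2*r^4 - 4*r^3 - 11*r^2 - 18*r - 9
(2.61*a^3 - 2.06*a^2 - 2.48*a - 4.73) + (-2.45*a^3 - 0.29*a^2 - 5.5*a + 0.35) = 0.16*a^3 - 2.35*a^2 - 7.98*a - 4.38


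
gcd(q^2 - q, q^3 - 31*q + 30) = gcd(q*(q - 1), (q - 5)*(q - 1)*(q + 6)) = q - 1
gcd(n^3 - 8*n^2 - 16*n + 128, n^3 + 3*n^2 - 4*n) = n + 4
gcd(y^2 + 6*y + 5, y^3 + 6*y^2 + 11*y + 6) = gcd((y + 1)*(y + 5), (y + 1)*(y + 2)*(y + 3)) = y + 1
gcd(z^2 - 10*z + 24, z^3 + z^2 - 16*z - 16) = z - 4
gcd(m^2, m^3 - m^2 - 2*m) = m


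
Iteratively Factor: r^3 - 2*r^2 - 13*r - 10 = (r + 1)*(r^2 - 3*r - 10) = (r + 1)*(r + 2)*(r - 5)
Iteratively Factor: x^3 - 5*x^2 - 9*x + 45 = (x - 5)*(x^2 - 9) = (x - 5)*(x + 3)*(x - 3)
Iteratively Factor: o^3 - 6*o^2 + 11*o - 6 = (o - 1)*(o^2 - 5*o + 6) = (o - 3)*(o - 1)*(o - 2)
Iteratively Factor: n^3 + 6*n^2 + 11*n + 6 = (n + 1)*(n^2 + 5*n + 6) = (n + 1)*(n + 2)*(n + 3)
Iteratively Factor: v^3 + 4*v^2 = (v)*(v^2 + 4*v) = v*(v + 4)*(v)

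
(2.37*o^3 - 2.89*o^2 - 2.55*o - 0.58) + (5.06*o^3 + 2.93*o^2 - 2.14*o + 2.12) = 7.43*o^3 + 0.04*o^2 - 4.69*o + 1.54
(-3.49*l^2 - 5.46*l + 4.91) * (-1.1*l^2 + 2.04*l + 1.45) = 3.839*l^4 - 1.1136*l^3 - 21.5999*l^2 + 2.0994*l + 7.1195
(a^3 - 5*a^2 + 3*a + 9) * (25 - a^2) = -a^5 + 5*a^4 + 22*a^3 - 134*a^2 + 75*a + 225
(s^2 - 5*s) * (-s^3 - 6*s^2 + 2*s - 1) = -s^5 - s^4 + 32*s^3 - 11*s^2 + 5*s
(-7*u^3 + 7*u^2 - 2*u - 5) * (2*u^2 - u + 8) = -14*u^5 + 21*u^4 - 67*u^3 + 48*u^2 - 11*u - 40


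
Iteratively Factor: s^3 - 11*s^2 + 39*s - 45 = (s - 3)*(s^2 - 8*s + 15) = (s - 5)*(s - 3)*(s - 3)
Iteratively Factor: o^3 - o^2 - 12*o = (o - 4)*(o^2 + 3*o) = (o - 4)*(o + 3)*(o)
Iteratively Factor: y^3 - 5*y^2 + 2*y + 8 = (y - 4)*(y^2 - y - 2) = (y - 4)*(y + 1)*(y - 2)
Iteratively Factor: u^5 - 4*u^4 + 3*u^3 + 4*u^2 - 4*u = (u - 2)*(u^4 - 2*u^3 - u^2 + 2*u) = u*(u - 2)*(u^3 - 2*u^2 - u + 2) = u*(u - 2)*(u + 1)*(u^2 - 3*u + 2) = u*(u - 2)*(u - 1)*(u + 1)*(u - 2)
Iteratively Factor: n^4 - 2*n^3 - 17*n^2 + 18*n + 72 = (n + 3)*(n^3 - 5*n^2 - 2*n + 24) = (n - 3)*(n + 3)*(n^2 - 2*n - 8) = (n - 4)*(n - 3)*(n + 3)*(n + 2)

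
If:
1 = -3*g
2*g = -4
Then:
No Solution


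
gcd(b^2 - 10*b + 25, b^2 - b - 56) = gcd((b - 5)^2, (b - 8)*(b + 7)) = 1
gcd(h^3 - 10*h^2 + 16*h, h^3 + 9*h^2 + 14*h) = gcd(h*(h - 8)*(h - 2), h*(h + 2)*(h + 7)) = h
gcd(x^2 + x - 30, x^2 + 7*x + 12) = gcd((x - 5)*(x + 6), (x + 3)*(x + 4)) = 1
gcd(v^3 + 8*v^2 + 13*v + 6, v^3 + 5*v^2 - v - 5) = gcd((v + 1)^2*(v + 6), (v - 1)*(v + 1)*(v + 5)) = v + 1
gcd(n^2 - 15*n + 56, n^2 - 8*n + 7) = n - 7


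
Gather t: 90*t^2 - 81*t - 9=90*t^2 - 81*t - 9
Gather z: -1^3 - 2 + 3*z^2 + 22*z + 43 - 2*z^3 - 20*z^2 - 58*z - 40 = -2*z^3 - 17*z^2 - 36*z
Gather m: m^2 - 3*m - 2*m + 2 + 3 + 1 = m^2 - 5*m + 6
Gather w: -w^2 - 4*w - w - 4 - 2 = -w^2 - 5*w - 6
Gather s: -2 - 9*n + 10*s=-9*n + 10*s - 2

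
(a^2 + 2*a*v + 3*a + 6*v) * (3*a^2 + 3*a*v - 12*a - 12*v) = 3*a^4 + 9*a^3*v - 3*a^3 + 6*a^2*v^2 - 9*a^2*v - 36*a^2 - 6*a*v^2 - 108*a*v - 72*v^2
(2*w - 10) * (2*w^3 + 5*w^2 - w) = 4*w^4 - 10*w^3 - 52*w^2 + 10*w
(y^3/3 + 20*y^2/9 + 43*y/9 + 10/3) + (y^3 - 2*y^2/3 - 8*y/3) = 4*y^3/3 + 14*y^2/9 + 19*y/9 + 10/3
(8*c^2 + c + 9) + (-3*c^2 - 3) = 5*c^2 + c + 6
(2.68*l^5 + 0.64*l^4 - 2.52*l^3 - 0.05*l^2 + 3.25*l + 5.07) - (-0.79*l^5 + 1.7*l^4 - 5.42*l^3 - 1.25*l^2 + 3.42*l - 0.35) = 3.47*l^5 - 1.06*l^4 + 2.9*l^3 + 1.2*l^2 - 0.17*l + 5.42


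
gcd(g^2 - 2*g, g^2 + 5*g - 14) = g - 2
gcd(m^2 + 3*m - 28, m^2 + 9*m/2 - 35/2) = m + 7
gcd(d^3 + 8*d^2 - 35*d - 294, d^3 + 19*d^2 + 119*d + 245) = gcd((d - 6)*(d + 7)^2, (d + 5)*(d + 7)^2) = d^2 + 14*d + 49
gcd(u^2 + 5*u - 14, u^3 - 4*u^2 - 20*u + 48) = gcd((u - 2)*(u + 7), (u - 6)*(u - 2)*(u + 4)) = u - 2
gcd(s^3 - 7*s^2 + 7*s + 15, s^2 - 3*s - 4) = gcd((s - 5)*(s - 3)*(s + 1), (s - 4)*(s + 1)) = s + 1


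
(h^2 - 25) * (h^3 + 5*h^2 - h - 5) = h^5 + 5*h^4 - 26*h^3 - 130*h^2 + 25*h + 125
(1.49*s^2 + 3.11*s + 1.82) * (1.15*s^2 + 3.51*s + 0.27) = 1.7135*s^4 + 8.8064*s^3 + 13.4114*s^2 + 7.2279*s + 0.4914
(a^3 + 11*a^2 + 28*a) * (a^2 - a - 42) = a^5 + 10*a^4 - 25*a^3 - 490*a^2 - 1176*a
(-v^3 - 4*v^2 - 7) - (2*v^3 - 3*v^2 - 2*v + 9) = -3*v^3 - v^2 + 2*v - 16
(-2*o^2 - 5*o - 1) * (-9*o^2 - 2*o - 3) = 18*o^4 + 49*o^3 + 25*o^2 + 17*o + 3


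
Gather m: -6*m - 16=-6*m - 16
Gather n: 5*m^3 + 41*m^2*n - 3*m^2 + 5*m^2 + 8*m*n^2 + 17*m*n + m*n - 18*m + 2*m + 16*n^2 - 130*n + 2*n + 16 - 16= 5*m^3 + 2*m^2 - 16*m + n^2*(8*m + 16) + n*(41*m^2 + 18*m - 128)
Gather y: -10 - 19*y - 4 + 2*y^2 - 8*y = 2*y^2 - 27*y - 14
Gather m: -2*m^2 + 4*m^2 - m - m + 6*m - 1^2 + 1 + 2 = 2*m^2 + 4*m + 2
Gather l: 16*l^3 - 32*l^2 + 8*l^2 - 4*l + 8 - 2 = 16*l^3 - 24*l^2 - 4*l + 6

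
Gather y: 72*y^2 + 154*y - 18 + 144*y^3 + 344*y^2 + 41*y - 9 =144*y^3 + 416*y^2 + 195*y - 27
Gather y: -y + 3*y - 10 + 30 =2*y + 20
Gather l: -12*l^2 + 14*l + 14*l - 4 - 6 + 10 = -12*l^2 + 28*l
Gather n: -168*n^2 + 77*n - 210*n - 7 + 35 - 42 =-168*n^2 - 133*n - 14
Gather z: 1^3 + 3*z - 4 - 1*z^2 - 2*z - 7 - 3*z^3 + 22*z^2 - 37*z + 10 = -3*z^3 + 21*z^2 - 36*z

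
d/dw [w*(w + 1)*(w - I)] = 3*w^2 + 2*w*(1 - I) - I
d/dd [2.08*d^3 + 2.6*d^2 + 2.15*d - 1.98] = 6.24*d^2 + 5.2*d + 2.15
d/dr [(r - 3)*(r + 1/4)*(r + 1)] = 3*r^2 - 7*r/2 - 7/2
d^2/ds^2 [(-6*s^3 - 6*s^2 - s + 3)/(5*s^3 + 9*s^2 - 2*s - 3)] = 10*(24*s^6 - 51*s^5 - 81*s^4 + 13*s^3 - 9*s^2 - 54*s + 9)/(125*s^9 + 675*s^8 + 1065*s^7 - 36*s^6 - 1236*s^5 - 441*s^4 + 451*s^3 + 207*s^2 - 54*s - 27)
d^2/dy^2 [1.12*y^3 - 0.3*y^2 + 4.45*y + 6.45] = 6.72*y - 0.6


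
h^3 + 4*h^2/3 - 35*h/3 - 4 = (h - 3)*(h + 1/3)*(h + 4)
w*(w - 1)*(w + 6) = w^3 + 5*w^2 - 6*w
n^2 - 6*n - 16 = (n - 8)*(n + 2)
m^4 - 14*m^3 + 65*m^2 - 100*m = m*(m - 5)^2*(m - 4)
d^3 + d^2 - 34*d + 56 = (d - 4)*(d - 2)*(d + 7)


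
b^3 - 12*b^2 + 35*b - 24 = (b - 8)*(b - 3)*(b - 1)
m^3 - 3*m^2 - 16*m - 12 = (m - 6)*(m + 1)*(m + 2)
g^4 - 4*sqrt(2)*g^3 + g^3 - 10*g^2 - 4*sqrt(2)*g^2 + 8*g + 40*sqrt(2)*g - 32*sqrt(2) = (g - 2)*(g - 1)*(g + 4)*(g - 4*sqrt(2))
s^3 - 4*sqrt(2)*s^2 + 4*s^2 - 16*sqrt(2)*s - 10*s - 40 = (s + 4)*(s - 5*sqrt(2))*(s + sqrt(2))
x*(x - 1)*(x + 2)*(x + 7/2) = x^4 + 9*x^3/2 + 3*x^2/2 - 7*x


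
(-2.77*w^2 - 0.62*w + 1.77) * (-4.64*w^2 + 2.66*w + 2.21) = 12.8528*w^4 - 4.4914*w^3 - 15.9837*w^2 + 3.338*w + 3.9117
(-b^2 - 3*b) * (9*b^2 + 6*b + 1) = -9*b^4 - 33*b^3 - 19*b^2 - 3*b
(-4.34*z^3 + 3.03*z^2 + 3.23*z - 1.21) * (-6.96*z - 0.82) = 30.2064*z^4 - 17.53*z^3 - 24.9654*z^2 + 5.773*z + 0.9922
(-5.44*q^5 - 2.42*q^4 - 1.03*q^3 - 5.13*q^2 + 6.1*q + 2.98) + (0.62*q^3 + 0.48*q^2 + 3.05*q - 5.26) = -5.44*q^5 - 2.42*q^4 - 0.41*q^3 - 4.65*q^2 + 9.15*q - 2.28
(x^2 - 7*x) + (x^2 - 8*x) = 2*x^2 - 15*x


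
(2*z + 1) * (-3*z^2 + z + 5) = -6*z^3 - z^2 + 11*z + 5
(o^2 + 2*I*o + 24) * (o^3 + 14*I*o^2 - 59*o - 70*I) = o^5 + 16*I*o^4 - 63*o^3 + 148*I*o^2 - 1276*o - 1680*I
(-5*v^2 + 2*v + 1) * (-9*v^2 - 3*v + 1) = 45*v^4 - 3*v^3 - 20*v^2 - v + 1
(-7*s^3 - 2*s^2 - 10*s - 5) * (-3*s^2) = 21*s^5 + 6*s^4 + 30*s^3 + 15*s^2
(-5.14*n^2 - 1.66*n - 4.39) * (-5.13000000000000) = 26.3682*n^2 + 8.5158*n + 22.5207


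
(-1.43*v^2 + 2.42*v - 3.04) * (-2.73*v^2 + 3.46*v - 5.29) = 3.9039*v^4 - 11.5544*v^3 + 24.2371*v^2 - 23.3202*v + 16.0816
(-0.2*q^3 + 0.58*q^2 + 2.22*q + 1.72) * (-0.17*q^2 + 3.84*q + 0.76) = 0.034*q^5 - 0.8666*q^4 + 1.6978*q^3 + 8.6732*q^2 + 8.292*q + 1.3072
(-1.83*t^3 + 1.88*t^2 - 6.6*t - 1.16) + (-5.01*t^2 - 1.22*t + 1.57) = -1.83*t^3 - 3.13*t^2 - 7.82*t + 0.41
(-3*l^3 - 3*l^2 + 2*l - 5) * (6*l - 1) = -18*l^4 - 15*l^3 + 15*l^2 - 32*l + 5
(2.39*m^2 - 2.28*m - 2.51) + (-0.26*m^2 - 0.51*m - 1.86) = 2.13*m^2 - 2.79*m - 4.37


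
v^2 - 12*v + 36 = (v - 6)^2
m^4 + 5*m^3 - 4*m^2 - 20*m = m*(m - 2)*(m + 2)*(m + 5)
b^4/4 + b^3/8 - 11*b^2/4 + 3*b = b*(b/4 + 1)*(b - 2)*(b - 3/2)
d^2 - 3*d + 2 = (d - 2)*(d - 1)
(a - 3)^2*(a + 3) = a^3 - 3*a^2 - 9*a + 27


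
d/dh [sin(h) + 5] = cos(h)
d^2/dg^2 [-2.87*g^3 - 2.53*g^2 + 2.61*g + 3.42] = -17.22*g - 5.06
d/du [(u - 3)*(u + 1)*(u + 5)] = 3*u^2 + 6*u - 13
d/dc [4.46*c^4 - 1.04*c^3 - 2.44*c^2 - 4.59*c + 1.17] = 17.84*c^3 - 3.12*c^2 - 4.88*c - 4.59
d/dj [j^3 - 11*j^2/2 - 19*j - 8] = 3*j^2 - 11*j - 19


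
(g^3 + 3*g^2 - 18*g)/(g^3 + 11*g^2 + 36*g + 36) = g*(g - 3)/(g^2 + 5*g + 6)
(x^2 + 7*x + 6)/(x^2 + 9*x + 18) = (x + 1)/(x + 3)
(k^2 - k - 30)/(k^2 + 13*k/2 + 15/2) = 2*(k - 6)/(2*k + 3)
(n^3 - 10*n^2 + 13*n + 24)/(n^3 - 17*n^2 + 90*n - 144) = (n + 1)/(n - 6)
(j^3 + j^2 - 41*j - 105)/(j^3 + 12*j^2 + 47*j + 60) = (j - 7)/(j + 4)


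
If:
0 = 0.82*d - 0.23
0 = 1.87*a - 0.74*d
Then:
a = 0.11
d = 0.28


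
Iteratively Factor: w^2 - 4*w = (w - 4)*(w)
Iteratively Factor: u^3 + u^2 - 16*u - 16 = (u - 4)*(u^2 + 5*u + 4) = (u - 4)*(u + 1)*(u + 4)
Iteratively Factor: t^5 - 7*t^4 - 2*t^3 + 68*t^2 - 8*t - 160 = (t + 2)*(t^4 - 9*t^3 + 16*t^2 + 36*t - 80) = (t - 5)*(t + 2)*(t^3 - 4*t^2 - 4*t + 16) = (t - 5)*(t - 4)*(t + 2)*(t^2 - 4) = (t - 5)*(t - 4)*(t - 2)*(t + 2)*(t + 2)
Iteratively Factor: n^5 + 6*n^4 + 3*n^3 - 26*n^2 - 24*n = (n)*(n^4 + 6*n^3 + 3*n^2 - 26*n - 24) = n*(n + 1)*(n^3 + 5*n^2 - 2*n - 24) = n*(n + 1)*(n + 3)*(n^2 + 2*n - 8) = n*(n - 2)*(n + 1)*(n + 3)*(n + 4)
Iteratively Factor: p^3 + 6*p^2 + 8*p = (p + 4)*(p^2 + 2*p) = (p + 2)*(p + 4)*(p)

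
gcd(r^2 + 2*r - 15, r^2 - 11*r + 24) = r - 3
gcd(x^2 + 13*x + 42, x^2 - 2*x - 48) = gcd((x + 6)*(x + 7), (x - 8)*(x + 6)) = x + 6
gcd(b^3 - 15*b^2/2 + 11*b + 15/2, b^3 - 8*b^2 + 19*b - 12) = b - 3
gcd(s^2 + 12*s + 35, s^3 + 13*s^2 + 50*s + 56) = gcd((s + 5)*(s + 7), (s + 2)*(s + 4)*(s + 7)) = s + 7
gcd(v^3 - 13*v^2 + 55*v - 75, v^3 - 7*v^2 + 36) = v - 3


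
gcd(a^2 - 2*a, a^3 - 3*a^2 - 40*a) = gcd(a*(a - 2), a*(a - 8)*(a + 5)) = a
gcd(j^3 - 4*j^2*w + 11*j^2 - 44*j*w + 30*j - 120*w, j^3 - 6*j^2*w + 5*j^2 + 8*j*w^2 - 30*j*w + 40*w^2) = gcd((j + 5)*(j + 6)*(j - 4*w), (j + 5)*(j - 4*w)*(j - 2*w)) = -j^2 + 4*j*w - 5*j + 20*w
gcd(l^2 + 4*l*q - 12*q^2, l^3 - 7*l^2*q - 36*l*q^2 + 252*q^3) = l + 6*q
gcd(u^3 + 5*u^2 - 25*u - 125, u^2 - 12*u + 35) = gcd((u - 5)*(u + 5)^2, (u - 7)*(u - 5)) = u - 5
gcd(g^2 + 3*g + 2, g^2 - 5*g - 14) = g + 2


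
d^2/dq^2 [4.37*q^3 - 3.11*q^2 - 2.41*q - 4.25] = 26.22*q - 6.22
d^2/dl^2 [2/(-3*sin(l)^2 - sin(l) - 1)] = 2*(36*sin(l)^4 + 9*sin(l)^3 - 65*sin(l)^2 - 19*sin(l) + 4)/(3*sin(l)^2 + sin(l) + 1)^3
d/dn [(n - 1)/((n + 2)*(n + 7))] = (-n^2 + 2*n + 23)/(n^4 + 18*n^3 + 109*n^2 + 252*n + 196)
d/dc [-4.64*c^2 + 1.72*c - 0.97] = 1.72 - 9.28*c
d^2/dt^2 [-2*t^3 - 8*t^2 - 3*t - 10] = -12*t - 16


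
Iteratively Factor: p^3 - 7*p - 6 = (p - 3)*(p^2 + 3*p + 2) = (p - 3)*(p + 2)*(p + 1)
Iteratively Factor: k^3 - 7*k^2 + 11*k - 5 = (k - 1)*(k^2 - 6*k + 5) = (k - 5)*(k - 1)*(k - 1)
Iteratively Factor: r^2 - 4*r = (r)*(r - 4)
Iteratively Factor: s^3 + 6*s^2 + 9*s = (s + 3)*(s^2 + 3*s) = s*(s + 3)*(s + 3)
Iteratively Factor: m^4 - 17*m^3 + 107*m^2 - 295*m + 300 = (m - 4)*(m^3 - 13*m^2 + 55*m - 75) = (m - 5)*(m - 4)*(m^2 - 8*m + 15) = (m - 5)*(m - 4)*(m - 3)*(m - 5)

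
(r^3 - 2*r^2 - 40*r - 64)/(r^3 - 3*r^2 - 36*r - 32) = (r + 2)/(r + 1)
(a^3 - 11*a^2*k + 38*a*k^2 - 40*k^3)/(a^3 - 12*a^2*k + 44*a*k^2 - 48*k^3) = (a - 5*k)/(a - 6*k)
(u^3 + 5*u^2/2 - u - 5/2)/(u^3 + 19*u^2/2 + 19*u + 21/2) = (2*u^2 + 3*u - 5)/(2*u^2 + 17*u + 21)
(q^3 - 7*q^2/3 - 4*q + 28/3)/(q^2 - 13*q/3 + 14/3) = q + 2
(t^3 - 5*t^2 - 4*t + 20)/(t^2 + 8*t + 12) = (t^2 - 7*t + 10)/(t + 6)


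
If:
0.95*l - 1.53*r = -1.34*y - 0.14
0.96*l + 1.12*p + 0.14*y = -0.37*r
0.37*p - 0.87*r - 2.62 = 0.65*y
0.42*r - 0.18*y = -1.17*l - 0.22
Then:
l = 0.05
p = 0.65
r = -1.42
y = -1.76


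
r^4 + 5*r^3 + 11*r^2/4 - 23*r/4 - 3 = (r - 1)*(r + 1/2)*(r + 3/2)*(r + 4)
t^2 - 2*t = t*(t - 2)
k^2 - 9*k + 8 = (k - 8)*(k - 1)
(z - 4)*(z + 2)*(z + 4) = z^3 + 2*z^2 - 16*z - 32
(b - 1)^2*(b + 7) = b^3 + 5*b^2 - 13*b + 7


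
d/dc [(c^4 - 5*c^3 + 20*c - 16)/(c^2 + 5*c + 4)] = 2*(c^5 + 5*c^4 - 17*c^3 - 40*c^2 + 16*c + 80)/(c^4 + 10*c^3 + 33*c^2 + 40*c + 16)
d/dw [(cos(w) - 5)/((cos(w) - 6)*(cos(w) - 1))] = (cos(w)^2 - 10*cos(w) + 29)*sin(w)/((cos(w) - 6)^2*(cos(w) - 1)^2)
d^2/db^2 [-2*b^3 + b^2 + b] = 2 - 12*b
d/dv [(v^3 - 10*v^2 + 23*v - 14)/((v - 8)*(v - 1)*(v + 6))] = (7*v^2 - 124*v + 460)/(v^4 - 4*v^3 - 92*v^2 + 192*v + 2304)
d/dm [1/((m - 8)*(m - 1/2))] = 2*(17 - 4*m)/(4*m^4 - 68*m^3 + 321*m^2 - 272*m + 64)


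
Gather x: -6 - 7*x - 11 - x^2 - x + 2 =-x^2 - 8*x - 15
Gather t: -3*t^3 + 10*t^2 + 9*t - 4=-3*t^3 + 10*t^2 + 9*t - 4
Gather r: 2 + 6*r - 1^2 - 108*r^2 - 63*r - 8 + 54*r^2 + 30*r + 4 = -54*r^2 - 27*r - 3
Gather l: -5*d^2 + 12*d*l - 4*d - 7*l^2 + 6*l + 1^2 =-5*d^2 - 4*d - 7*l^2 + l*(12*d + 6) + 1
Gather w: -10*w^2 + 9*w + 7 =-10*w^2 + 9*w + 7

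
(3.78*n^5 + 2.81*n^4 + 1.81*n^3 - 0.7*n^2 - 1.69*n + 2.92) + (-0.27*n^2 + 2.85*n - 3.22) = 3.78*n^5 + 2.81*n^4 + 1.81*n^3 - 0.97*n^2 + 1.16*n - 0.3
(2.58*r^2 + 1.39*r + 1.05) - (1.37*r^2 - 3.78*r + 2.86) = 1.21*r^2 + 5.17*r - 1.81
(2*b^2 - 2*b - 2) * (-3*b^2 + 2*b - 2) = -6*b^4 + 10*b^3 - 2*b^2 + 4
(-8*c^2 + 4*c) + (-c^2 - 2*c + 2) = -9*c^2 + 2*c + 2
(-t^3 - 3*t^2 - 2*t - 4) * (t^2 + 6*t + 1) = -t^5 - 9*t^4 - 21*t^3 - 19*t^2 - 26*t - 4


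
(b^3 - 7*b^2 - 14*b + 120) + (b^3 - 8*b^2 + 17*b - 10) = 2*b^3 - 15*b^2 + 3*b + 110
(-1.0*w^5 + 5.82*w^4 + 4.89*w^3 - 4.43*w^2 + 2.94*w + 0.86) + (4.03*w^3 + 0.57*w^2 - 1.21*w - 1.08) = -1.0*w^5 + 5.82*w^4 + 8.92*w^3 - 3.86*w^2 + 1.73*w - 0.22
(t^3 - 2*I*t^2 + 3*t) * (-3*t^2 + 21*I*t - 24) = -3*t^5 + 27*I*t^4 + 9*t^3 + 111*I*t^2 - 72*t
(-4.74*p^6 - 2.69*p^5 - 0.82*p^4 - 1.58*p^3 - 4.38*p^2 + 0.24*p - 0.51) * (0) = 0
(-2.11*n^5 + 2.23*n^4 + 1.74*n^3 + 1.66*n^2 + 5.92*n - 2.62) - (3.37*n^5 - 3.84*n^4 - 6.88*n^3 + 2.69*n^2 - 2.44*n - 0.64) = -5.48*n^5 + 6.07*n^4 + 8.62*n^3 - 1.03*n^2 + 8.36*n - 1.98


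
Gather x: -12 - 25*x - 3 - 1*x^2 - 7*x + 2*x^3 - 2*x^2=2*x^3 - 3*x^2 - 32*x - 15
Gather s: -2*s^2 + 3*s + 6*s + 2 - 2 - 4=-2*s^2 + 9*s - 4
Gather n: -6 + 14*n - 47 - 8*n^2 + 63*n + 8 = -8*n^2 + 77*n - 45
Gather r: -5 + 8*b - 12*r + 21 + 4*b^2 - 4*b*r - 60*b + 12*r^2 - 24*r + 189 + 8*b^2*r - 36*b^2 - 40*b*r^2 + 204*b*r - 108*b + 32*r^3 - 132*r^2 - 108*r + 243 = -32*b^2 - 160*b + 32*r^3 + r^2*(-40*b - 120) + r*(8*b^2 + 200*b - 144) + 448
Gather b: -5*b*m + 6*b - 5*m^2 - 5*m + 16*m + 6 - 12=b*(6 - 5*m) - 5*m^2 + 11*m - 6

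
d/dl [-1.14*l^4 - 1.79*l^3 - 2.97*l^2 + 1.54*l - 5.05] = -4.56*l^3 - 5.37*l^2 - 5.94*l + 1.54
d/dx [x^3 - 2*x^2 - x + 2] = 3*x^2 - 4*x - 1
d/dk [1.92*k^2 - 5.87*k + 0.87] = 3.84*k - 5.87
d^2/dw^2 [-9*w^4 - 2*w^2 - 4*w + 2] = -108*w^2 - 4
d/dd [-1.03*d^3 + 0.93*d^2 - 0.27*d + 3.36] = -3.09*d^2 + 1.86*d - 0.27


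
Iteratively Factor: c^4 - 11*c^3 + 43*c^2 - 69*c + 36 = (c - 4)*(c^3 - 7*c^2 + 15*c - 9) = (c - 4)*(c - 3)*(c^2 - 4*c + 3) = (c - 4)*(c - 3)*(c - 1)*(c - 3)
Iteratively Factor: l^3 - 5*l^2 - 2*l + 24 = (l - 3)*(l^2 - 2*l - 8) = (l - 4)*(l - 3)*(l + 2)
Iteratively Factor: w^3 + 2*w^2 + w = (w + 1)*(w^2 + w) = (w + 1)^2*(w)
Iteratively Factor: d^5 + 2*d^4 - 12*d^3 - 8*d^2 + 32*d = (d + 4)*(d^4 - 2*d^3 - 4*d^2 + 8*d) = (d - 2)*(d + 4)*(d^3 - 4*d) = (d - 2)*(d + 2)*(d + 4)*(d^2 - 2*d) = d*(d - 2)*(d + 2)*(d + 4)*(d - 2)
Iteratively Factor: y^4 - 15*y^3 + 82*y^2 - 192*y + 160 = (y - 2)*(y^3 - 13*y^2 + 56*y - 80) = (y - 4)*(y - 2)*(y^2 - 9*y + 20) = (y - 4)^2*(y - 2)*(y - 5)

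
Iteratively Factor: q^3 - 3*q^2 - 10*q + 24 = (q - 2)*(q^2 - q - 12) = (q - 4)*(q - 2)*(q + 3)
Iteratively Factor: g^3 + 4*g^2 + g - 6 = (g + 3)*(g^2 + g - 2) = (g + 2)*(g + 3)*(g - 1)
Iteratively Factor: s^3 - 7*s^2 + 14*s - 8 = (s - 1)*(s^2 - 6*s + 8) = (s - 2)*(s - 1)*(s - 4)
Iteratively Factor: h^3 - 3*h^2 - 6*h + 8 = (h + 2)*(h^2 - 5*h + 4) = (h - 4)*(h + 2)*(h - 1)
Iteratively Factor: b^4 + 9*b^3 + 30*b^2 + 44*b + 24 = (b + 3)*(b^3 + 6*b^2 + 12*b + 8) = (b + 2)*(b + 3)*(b^2 + 4*b + 4) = (b + 2)^2*(b + 3)*(b + 2)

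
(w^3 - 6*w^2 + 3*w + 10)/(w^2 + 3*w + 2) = (w^2 - 7*w + 10)/(w + 2)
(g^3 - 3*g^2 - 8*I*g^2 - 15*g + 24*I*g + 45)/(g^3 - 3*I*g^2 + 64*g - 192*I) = (g^2 - g*(3 + 5*I) + 15*I)/(g^2 + 64)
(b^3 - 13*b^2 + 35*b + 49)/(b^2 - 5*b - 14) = (b^2 - 6*b - 7)/(b + 2)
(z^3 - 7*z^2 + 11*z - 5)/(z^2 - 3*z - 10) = (z^2 - 2*z + 1)/(z + 2)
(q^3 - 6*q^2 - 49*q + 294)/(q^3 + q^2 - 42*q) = (q - 7)/q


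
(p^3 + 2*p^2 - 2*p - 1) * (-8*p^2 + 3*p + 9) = -8*p^5 - 13*p^4 + 31*p^3 + 20*p^2 - 21*p - 9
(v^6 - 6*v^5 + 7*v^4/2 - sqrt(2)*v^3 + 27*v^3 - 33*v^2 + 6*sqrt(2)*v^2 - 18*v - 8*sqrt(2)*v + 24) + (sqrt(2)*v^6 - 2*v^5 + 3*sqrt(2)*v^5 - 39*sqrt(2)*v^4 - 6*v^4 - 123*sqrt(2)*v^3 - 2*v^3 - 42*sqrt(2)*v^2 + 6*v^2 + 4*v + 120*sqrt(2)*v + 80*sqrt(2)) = v^6 + sqrt(2)*v^6 - 8*v^5 + 3*sqrt(2)*v^5 - 39*sqrt(2)*v^4 - 5*v^4/2 - 124*sqrt(2)*v^3 + 25*v^3 - 36*sqrt(2)*v^2 - 27*v^2 - 14*v + 112*sqrt(2)*v + 24 + 80*sqrt(2)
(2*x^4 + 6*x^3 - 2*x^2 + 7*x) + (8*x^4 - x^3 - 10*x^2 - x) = 10*x^4 + 5*x^3 - 12*x^2 + 6*x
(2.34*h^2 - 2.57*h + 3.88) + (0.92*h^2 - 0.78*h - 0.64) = 3.26*h^2 - 3.35*h + 3.24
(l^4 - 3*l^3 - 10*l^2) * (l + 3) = l^5 - 19*l^3 - 30*l^2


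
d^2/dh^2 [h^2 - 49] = 2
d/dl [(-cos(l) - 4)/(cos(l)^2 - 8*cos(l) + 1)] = (sin(l)^2 - 8*cos(l) + 32)*sin(l)/(cos(l)^2 - 8*cos(l) + 1)^2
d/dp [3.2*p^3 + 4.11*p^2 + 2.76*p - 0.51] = 9.6*p^2 + 8.22*p + 2.76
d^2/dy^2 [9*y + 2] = 0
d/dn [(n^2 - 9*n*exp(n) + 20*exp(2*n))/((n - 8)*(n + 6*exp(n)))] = ((n - 8)*(n + 6*exp(n))*(-9*n*exp(n) + 2*n + 40*exp(2*n) - 9*exp(n)) - (n - 8)*(6*exp(n) + 1)*(n^2 - 9*n*exp(n) + 20*exp(2*n)) + (n + 6*exp(n))*(-n^2 + 9*n*exp(n) - 20*exp(2*n)))/((n - 8)^2*(n + 6*exp(n))^2)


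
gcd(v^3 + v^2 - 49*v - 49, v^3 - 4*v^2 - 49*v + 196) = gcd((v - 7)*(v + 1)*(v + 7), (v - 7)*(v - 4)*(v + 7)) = v^2 - 49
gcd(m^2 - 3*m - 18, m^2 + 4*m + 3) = m + 3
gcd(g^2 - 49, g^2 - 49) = g^2 - 49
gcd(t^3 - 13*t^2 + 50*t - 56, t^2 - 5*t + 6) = t - 2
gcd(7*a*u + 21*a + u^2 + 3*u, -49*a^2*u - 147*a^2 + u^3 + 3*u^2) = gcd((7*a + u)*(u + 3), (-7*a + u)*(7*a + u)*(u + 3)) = 7*a*u + 21*a + u^2 + 3*u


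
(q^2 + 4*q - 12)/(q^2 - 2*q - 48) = (q - 2)/(q - 8)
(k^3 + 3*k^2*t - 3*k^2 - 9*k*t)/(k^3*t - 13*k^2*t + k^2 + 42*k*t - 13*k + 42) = k*(k^2 + 3*k*t - 3*k - 9*t)/(k^3*t - 13*k^2*t + k^2 + 42*k*t - 13*k + 42)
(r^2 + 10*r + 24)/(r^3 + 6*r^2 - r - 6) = (r + 4)/(r^2 - 1)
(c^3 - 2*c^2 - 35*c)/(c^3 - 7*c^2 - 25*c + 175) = c/(c - 5)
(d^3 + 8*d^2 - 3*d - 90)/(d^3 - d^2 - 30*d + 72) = (d + 5)/(d - 4)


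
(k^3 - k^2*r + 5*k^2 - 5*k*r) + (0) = k^3 - k^2*r + 5*k^2 - 5*k*r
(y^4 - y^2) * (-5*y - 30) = -5*y^5 - 30*y^4 + 5*y^3 + 30*y^2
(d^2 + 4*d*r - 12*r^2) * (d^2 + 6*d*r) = d^4 + 10*d^3*r + 12*d^2*r^2 - 72*d*r^3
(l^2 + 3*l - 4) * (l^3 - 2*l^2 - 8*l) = l^5 + l^4 - 18*l^3 - 16*l^2 + 32*l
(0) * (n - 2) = 0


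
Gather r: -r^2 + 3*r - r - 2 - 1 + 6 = -r^2 + 2*r + 3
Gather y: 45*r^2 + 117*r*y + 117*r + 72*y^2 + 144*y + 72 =45*r^2 + 117*r + 72*y^2 + y*(117*r + 144) + 72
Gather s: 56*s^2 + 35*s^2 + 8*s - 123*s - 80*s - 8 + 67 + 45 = 91*s^2 - 195*s + 104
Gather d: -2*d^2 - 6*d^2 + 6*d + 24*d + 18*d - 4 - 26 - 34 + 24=-8*d^2 + 48*d - 40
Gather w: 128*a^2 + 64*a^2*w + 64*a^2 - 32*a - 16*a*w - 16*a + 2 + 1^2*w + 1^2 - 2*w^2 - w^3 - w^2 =192*a^2 - 48*a - w^3 - 3*w^2 + w*(64*a^2 - 16*a + 1) + 3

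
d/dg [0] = 0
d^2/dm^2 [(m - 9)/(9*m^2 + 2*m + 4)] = 2*((79 - 27*m)*(9*m^2 + 2*m + 4) + 4*(m - 9)*(9*m + 1)^2)/(9*m^2 + 2*m + 4)^3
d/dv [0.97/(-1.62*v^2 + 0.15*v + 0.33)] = (3.1428*v - 0.1455)/(-1.62*v^2 + 0.15*v + 0.33)^2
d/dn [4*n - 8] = 4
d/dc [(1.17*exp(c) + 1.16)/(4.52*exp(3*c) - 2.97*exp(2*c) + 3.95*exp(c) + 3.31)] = (-10.5768*exp(3*c) - 12.2547*exp(2*c) + 6.8904*exp(c) - 0.7093)*exp(c)/(20.4304*exp(6*c) - 26.8488*exp(5*c) + 44.5289*exp(4*c) + 6.4594*exp(3*c) - 4.0589*exp(2*c) + 26.149*exp(c) + 10.9561)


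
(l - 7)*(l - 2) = l^2 - 9*l + 14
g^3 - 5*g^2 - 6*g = g*(g - 6)*(g + 1)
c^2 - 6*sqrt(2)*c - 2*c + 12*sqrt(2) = (c - 2)*(c - 6*sqrt(2))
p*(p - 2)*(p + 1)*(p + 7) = p^4 + 6*p^3 - 9*p^2 - 14*p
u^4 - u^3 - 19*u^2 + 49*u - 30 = (u - 3)*(u - 2)*(u - 1)*(u + 5)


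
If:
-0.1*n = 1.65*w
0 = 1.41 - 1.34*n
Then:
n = 1.05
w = -0.06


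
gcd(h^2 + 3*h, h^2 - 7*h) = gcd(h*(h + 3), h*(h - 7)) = h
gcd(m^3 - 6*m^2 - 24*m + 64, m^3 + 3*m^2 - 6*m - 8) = m^2 + 2*m - 8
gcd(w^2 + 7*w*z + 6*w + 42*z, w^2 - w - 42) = w + 6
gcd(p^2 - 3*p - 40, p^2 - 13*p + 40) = p - 8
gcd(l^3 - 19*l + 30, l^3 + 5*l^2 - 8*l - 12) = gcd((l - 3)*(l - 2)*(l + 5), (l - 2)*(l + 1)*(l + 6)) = l - 2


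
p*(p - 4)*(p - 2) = p^3 - 6*p^2 + 8*p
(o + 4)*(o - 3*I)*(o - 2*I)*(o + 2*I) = o^4 + 4*o^3 - 3*I*o^3 + 4*o^2 - 12*I*o^2 + 16*o - 12*I*o - 48*I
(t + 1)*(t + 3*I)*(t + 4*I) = t^3 + t^2 + 7*I*t^2 - 12*t + 7*I*t - 12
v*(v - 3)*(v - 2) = v^3 - 5*v^2 + 6*v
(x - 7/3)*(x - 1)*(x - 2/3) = x^3 - 4*x^2 + 41*x/9 - 14/9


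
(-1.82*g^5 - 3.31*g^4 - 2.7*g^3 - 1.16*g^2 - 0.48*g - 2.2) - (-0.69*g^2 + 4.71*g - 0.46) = -1.82*g^5 - 3.31*g^4 - 2.7*g^3 - 0.47*g^2 - 5.19*g - 1.74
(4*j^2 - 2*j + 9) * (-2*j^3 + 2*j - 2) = -8*j^5 + 4*j^4 - 10*j^3 - 12*j^2 + 22*j - 18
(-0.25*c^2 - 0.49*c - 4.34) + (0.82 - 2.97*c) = -0.25*c^2 - 3.46*c - 3.52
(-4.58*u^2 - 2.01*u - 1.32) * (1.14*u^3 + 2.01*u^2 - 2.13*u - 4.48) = -5.2212*u^5 - 11.4972*u^4 + 4.2105*u^3 + 22.1465*u^2 + 11.8164*u + 5.9136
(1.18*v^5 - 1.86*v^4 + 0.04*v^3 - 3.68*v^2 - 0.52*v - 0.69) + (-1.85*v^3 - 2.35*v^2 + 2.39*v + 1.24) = 1.18*v^5 - 1.86*v^4 - 1.81*v^3 - 6.03*v^2 + 1.87*v + 0.55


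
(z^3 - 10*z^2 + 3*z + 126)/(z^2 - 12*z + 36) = (z^2 - 4*z - 21)/(z - 6)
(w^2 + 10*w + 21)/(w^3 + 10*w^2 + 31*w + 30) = (w + 7)/(w^2 + 7*w + 10)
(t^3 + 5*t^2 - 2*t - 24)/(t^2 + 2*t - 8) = t + 3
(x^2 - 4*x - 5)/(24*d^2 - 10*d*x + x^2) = (x^2 - 4*x - 5)/(24*d^2 - 10*d*x + x^2)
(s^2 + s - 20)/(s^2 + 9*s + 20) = (s - 4)/(s + 4)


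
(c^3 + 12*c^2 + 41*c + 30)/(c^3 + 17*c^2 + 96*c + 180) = (c + 1)/(c + 6)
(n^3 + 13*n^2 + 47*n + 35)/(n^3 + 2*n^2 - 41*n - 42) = (n + 5)/(n - 6)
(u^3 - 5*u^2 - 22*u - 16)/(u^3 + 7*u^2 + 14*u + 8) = (u - 8)/(u + 4)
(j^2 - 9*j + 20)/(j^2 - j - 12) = (j - 5)/(j + 3)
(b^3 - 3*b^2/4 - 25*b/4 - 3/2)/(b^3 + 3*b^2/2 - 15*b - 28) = (4*b^2 - 11*b - 3)/(2*(2*b^2 - b - 28))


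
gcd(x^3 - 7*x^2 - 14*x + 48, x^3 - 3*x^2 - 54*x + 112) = x^2 - 10*x + 16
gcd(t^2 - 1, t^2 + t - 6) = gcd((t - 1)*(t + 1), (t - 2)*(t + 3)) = 1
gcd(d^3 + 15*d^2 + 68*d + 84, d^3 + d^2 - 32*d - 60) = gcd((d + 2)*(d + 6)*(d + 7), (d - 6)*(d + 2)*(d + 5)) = d + 2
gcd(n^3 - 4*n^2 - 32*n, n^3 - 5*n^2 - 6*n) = n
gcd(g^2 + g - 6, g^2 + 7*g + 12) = g + 3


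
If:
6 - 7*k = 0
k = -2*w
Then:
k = 6/7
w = -3/7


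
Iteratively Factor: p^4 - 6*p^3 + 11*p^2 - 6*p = (p - 1)*(p^3 - 5*p^2 + 6*p) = (p - 3)*(p - 1)*(p^2 - 2*p) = p*(p - 3)*(p - 1)*(p - 2)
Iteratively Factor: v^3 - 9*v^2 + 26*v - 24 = (v - 2)*(v^2 - 7*v + 12) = (v - 3)*(v - 2)*(v - 4)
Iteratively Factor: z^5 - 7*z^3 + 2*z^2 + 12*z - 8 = (z - 2)*(z^4 + 2*z^3 - 3*z^2 - 4*z + 4) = (z - 2)*(z + 2)*(z^3 - 3*z + 2) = (z - 2)*(z - 1)*(z + 2)*(z^2 + z - 2) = (z - 2)*(z - 1)^2*(z + 2)*(z + 2)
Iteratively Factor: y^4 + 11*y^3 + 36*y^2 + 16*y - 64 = (y + 4)*(y^3 + 7*y^2 + 8*y - 16) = (y + 4)^2*(y^2 + 3*y - 4) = (y + 4)^3*(y - 1)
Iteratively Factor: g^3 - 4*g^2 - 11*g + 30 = (g - 5)*(g^2 + g - 6) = (g - 5)*(g - 2)*(g + 3)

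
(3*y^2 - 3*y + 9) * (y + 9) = 3*y^3 + 24*y^2 - 18*y + 81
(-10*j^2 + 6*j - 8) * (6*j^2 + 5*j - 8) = -60*j^4 - 14*j^3 + 62*j^2 - 88*j + 64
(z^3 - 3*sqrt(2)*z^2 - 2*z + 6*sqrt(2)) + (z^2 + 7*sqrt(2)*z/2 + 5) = z^3 - 3*sqrt(2)*z^2 + z^2 - 2*z + 7*sqrt(2)*z/2 + 5 + 6*sqrt(2)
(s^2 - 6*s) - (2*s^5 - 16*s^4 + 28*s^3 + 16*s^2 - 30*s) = -2*s^5 + 16*s^4 - 28*s^3 - 15*s^2 + 24*s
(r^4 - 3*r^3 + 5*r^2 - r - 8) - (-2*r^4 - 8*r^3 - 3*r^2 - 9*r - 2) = 3*r^4 + 5*r^3 + 8*r^2 + 8*r - 6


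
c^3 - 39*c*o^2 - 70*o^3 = (c - 7*o)*(c + 2*o)*(c + 5*o)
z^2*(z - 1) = z^3 - z^2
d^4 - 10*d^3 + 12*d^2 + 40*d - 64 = (d - 8)*(d - 2)^2*(d + 2)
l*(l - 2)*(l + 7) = l^3 + 5*l^2 - 14*l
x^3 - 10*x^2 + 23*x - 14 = (x - 7)*(x - 2)*(x - 1)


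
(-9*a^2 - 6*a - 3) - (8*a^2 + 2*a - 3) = -17*a^2 - 8*a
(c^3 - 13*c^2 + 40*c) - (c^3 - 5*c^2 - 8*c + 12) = -8*c^2 + 48*c - 12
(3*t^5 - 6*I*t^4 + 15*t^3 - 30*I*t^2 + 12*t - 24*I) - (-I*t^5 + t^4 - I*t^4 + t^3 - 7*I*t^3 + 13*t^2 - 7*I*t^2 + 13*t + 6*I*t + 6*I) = 3*t^5 + I*t^5 - t^4 - 5*I*t^4 + 14*t^3 + 7*I*t^3 - 13*t^2 - 23*I*t^2 - t - 6*I*t - 30*I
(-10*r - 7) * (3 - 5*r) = 50*r^2 + 5*r - 21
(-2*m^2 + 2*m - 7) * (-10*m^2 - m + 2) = 20*m^4 - 18*m^3 + 64*m^2 + 11*m - 14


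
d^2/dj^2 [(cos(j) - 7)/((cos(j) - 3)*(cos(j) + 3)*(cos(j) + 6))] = (222*(1 - cos(j)^2)^2 - 48*sin(j)^6 - 4*cos(j)^7 - 3*cos(j)^6 + 396*cos(j)^5 - 258*cos(j)^3 + 9939*cos(j)^2 - 4374*cos(j) - 6816)/((cos(j) - 3)^3*(cos(j) + 3)^3*(cos(j) + 6)^3)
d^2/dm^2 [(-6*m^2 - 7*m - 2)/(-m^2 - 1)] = 2*(7*m^3 - 12*m^2 - 21*m + 4)/(m^6 + 3*m^4 + 3*m^2 + 1)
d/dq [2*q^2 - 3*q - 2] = 4*q - 3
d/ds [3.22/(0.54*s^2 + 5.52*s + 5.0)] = (-3.4776*s - 17.7744)/(0.54*s^2 + 5.52*s + 5.0)^2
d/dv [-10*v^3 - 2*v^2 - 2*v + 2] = -30*v^2 - 4*v - 2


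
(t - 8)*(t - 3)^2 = t^3 - 14*t^2 + 57*t - 72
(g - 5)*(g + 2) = g^2 - 3*g - 10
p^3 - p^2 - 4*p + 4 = (p - 2)*(p - 1)*(p + 2)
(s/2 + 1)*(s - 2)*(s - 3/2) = s^3/2 - 3*s^2/4 - 2*s + 3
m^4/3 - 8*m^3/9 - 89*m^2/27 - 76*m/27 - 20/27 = (m/3 + 1/3)*(m - 5)*(m + 2/3)^2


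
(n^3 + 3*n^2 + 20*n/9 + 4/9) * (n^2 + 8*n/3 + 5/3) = n^5 + 17*n^4/3 + 107*n^3/9 + 307*n^2/27 + 44*n/9 + 20/27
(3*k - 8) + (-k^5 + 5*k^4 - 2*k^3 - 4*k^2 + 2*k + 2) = -k^5 + 5*k^4 - 2*k^3 - 4*k^2 + 5*k - 6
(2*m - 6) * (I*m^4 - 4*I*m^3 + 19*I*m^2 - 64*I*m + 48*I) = 2*I*m^5 - 14*I*m^4 + 62*I*m^3 - 242*I*m^2 + 480*I*m - 288*I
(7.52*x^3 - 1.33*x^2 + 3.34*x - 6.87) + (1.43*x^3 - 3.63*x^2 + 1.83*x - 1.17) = 8.95*x^3 - 4.96*x^2 + 5.17*x - 8.04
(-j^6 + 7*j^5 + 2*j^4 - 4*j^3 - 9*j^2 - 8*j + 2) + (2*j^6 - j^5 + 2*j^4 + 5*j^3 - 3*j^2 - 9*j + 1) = j^6 + 6*j^5 + 4*j^4 + j^3 - 12*j^2 - 17*j + 3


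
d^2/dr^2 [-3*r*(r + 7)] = -6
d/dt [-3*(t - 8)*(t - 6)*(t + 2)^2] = -12*t^3 + 90*t^2 + 24*t - 408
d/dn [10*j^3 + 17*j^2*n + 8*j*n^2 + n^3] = 17*j^2 + 16*j*n + 3*n^2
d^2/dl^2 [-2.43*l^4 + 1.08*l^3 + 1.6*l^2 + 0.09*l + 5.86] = -29.16*l^2 + 6.48*l + 3.2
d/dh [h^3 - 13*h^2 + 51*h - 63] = 3*h^2 - 26*h + 51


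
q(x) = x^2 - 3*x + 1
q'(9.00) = 15.00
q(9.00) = 55.00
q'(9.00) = 15.00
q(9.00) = 55.00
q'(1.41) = -0.18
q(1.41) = -1.24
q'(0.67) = -1.66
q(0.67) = -0.56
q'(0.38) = -2.24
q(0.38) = 0.00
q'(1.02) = -0.96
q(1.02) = -1.02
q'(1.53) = 0.06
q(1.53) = -1.25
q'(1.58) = 0.16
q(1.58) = -1.24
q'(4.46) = 5.92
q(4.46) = 7.51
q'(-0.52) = -4.04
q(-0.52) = 2.83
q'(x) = 2*x - 3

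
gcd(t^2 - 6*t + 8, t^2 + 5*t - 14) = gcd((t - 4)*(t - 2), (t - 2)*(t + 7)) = t - 2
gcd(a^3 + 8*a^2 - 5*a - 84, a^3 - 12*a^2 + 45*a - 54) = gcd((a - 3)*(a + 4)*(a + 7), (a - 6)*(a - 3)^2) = a - 3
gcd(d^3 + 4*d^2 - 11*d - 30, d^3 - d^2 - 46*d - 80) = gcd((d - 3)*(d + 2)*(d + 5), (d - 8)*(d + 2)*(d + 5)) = d^2 + 7*d + 10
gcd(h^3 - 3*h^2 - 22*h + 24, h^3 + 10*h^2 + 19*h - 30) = h - 1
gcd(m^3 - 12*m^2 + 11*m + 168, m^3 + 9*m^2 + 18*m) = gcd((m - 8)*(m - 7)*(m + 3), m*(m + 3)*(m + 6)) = m + 3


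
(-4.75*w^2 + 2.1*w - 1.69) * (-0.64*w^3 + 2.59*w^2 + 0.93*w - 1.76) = 3.04*w^5 - 13.6465*w^4 + 2.1031*w^3 + 5.9359*w^2 - 5.2677*w + 2.9744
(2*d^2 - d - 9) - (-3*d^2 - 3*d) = 5*d^2 + 2*d - 9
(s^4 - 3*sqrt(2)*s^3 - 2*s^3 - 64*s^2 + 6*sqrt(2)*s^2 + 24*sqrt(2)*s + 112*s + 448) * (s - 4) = s^5 - 6*s^4 - 3*sqrt(2)*s^4 - 56*s^3 + 18*sqrt(2)*s^3 + 368*s^2 - 96*sqrt(2)*s - 1792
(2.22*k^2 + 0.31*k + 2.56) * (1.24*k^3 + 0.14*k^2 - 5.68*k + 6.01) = 2.7528*k^5 + 0.6952*k^4 - 9.3918*k^3 + 11.9398*k^2 - 12.6777*k + 15.3856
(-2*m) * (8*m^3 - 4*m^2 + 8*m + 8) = -16*m^4 + 8*m^3 - 16*m^2 - 16*m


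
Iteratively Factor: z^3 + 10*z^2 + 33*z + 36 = (z + 3)*(z^2 + 7*z + 12) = (z + 3)*(z + 4)*(z + 3)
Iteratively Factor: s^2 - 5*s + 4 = (s - 1)*(s - 4)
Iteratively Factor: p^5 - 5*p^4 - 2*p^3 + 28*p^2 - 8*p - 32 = (p - 2)*(p^4 - 3*p^3 - 8*p^2 + 12*p + 16) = (p - 2)^2*(p^3 - p^2 - 10*p - 8) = (p - 4)*(p - 2)^2*(p^2 + 3*p + 2) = (p - 4)*(p - 2)^2*(p + 2)*(p + 1)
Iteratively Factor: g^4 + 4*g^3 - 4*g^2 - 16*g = (g)*(g^3 + 4*g^2 - 4*g - 16) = g*(g + 2)*(g^2 + 2*g - 8) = g*(g - 2)*(g + 2)*(g + 4)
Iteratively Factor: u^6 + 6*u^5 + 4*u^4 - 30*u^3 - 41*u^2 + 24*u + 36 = (u + 3)*(u^5 + 3*u^4 - 5*u^3 - 15*u^2 + 4*u + 12) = (u + 3)^2*(u^4 - 5*u^2 + 4) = (u - 2)*(u + 3)^2*(u^3 + 2*u^2 - u - 2) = (u - 2)*(u + 2)*(u + 3)^2*(u^2 - 1) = (u - 2)*(u - 1)*(u + 2)*(u + 3)^2*(u + 1)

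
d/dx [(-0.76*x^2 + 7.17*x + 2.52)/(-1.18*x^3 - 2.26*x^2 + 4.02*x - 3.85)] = (-0.8968*x^4 + 16.9212*x^3 + 22.0698*x^2 + 17.2424*x - 37.7349)/(1.3924*x^6 + 5.3336*x^5 - 4.3796*x^4 - 9.0844*x^3 + 33.5624*x^2 - 30.954*x + 14.8225)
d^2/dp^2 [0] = 0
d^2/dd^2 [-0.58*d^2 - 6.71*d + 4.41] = -1.16000000000000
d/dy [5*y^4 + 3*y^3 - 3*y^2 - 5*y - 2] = 20*y^3 + 9*y^2 - 6*y - 5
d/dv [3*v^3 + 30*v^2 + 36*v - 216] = 9*v^2 + 60*v + 36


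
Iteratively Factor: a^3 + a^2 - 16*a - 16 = (a + 1)*(a^2 - 16) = (a + 1)*(a + 4)*(a - 4)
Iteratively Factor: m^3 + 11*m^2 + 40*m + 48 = (m + 4)*(m^2 + 7*m + 12) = (m + 3)*(m + 4)*(m + 4)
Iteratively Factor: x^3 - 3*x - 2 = (x + 1)*(x^2 - x - 2) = (x + 1)^2*(x - 2)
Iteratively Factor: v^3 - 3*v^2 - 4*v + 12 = (v - 2)*(v^2 - v - 6) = (v - 2)*(v + 2)*(v - 3)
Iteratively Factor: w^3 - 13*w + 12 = (w - 3)*(w^2 + 3*w - 4) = (w - 3)*(w + 4)*(w - 1)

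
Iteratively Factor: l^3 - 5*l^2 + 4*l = (l - 4)*(l^2 - l) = l*(l - 4)*(l - 1)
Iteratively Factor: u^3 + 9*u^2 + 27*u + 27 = (u + 3)*(u^2 + 6*u + 9) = (u + 3)^2*(u + 3)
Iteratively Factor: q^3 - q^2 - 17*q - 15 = (q + 3)*(q^2 - 4*q - 5) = (q - 5)*(q + 3)*(q + 1)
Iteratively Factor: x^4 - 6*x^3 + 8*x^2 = (x - 4)*(x^3 - 2*x^2) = x*(x - 4)*(x^2 - 2*x) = x*(x - 4)*(x - 2)*(x)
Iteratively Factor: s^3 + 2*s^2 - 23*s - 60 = (s + 4)*(s^2 - 2*s - 15) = (s - 5)*(s + 4)*(s + 3)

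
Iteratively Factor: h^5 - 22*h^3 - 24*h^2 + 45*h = (h + 3)*(h^4 - 3*h^3 - 13*h^2 + 15*h) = (h + 3)^2*(h^3 - 6*h^2 + 5*h) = (h - 1)*(h + 3)^2*(h^2 - 5*h) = (h - 5)*(h - 1)*(h + 3)^2*(h)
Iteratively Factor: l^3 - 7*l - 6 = (l + 2)*(l^2 - 2*l - 3) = (l + 1)*(l + 2)*(l - 3)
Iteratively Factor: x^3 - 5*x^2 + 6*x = (x - 2)*(x^2 - 3*x) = x*(x - 2)*(x - 3)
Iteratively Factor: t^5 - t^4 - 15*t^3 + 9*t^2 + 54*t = (t)*(t^4 - t^3 - 15*t^2 + 9*t + 54) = t*(t - 3)*(t^3 + 2*t^2 - 9*t - 18) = t*(t - 3)*(t + 2)*(t^2 - 9) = t*(t - 3)^2*(t + 2)*(t + 3)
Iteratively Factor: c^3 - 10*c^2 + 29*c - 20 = (c - 1)*(c^2 - 9*c + 20) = (c - 5)*(c - 1)*(c - 4)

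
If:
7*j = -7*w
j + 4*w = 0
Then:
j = 0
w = 0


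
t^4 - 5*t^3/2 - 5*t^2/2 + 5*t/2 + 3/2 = (t - 3)*(t - 1)*(t + 1/2)*(t + 1)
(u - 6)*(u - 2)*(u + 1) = u^3 - 7*u^2 + 4*u + 12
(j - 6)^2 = j^2 - 12*j + 36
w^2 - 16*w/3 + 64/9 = (w - 8/3)^2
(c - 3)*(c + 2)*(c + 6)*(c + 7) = c^4 + 12*c^3 + 23*c^2 - 120*c - 252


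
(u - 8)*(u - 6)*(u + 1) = u^3 - 13*u^2 + 34*u + 48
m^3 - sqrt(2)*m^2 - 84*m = m*(m - 7*sqrt(2))*(m + 6*sqrt(2))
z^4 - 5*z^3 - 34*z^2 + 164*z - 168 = (z - 7)*(z - 2)^2*(z + 6)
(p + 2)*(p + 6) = p^2 + 8*p + 12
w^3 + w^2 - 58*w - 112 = (w - 8)*(w + 2)*(w + 7)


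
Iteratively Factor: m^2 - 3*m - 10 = (m + 2)*(m - 5)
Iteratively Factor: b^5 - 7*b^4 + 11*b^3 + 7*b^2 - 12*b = (b + 1)*(b^4 - 8*b^3 + 19*b^2 - 12*b) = (b - 1)*(b + 1)*(b^3 - 7*b^2 + 12*b) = (b - 3)*(b - 1)*(b + 1)*(b^2 - 4*b) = b*(b - 3)*(b - 1)*(b + 1)*(b - 4)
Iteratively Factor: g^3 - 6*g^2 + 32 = (g - 4)*(g^2 - 2*g - 8) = (g - 4)*(g + 2)*(g - 4)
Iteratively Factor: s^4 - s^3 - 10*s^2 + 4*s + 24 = (s - 2)*(s^3 + s^2 - 8*s - 12) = (s - 2)*(s + 2)*(s^2 - s - 6) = (s - 3)*(s - 2)*(s + 2)*(s + 2)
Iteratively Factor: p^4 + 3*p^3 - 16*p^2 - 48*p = (p + 3)*(p^3 - 16*p) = p*(p + 3)*(p^2 - 16) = p*(p + 3)*(p + 4)*(p - 4)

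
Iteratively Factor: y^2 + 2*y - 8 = (y + 4)*(y - 2)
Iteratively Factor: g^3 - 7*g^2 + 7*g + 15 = (g - 5)*(g^2 - 2*g - 3) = (g - 5)*(g - 3)*(g + 1)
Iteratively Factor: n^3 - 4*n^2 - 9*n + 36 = (n - 4)*(n^2 - 9) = (n - 4)*(n - 3)*(n + 3)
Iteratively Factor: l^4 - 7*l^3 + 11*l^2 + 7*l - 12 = (l - 4)*(l^3 - 3*l^2 - l + 3) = (l - 4)*(l - 3)*(l^2 - 1) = (l - 4)*(l - 3)*(l + 1)*(l - 1)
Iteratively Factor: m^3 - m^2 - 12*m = (m)*(m^2 - m - 12) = m*(m - 4)*(m + 3)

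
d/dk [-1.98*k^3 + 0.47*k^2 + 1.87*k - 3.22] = -5.94*k^2 + 0.94*k + 1.87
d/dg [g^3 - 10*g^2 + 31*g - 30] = 3*g^2 - 20*g + 31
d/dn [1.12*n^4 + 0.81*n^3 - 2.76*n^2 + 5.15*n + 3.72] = 4.48*n^3 + 2.43*n^2 - 5.52*n + 5.15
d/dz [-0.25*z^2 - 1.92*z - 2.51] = -0.5*z - 1.92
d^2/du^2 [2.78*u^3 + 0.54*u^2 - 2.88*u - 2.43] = 16.68*u + 1.08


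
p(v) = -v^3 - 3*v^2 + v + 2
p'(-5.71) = -62.55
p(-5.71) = 84.65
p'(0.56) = -3.30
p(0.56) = 1.44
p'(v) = -3*v^2 - 6*v + 1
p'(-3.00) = -8.00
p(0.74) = 0.69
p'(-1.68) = 2.61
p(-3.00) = -1.00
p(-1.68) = -3.41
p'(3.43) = -54.87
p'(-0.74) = 3.80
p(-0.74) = 0.02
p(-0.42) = 1.12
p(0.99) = -0.92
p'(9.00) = -296.00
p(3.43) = -70.22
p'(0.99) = -7.88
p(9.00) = -961.00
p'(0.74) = -5.08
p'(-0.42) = 2.99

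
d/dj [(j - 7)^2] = 2*j - 14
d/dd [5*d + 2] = 5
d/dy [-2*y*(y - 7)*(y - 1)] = -6*y^2 + 32*y - 14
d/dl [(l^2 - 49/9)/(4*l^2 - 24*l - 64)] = (-27*l^2 - 95*l - 147)/(18*(l^4 - 12*l^3 + 4*l^2 + 192*l + 256))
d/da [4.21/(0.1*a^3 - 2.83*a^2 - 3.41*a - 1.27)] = (-1.263*a^2 + 23.8286*a + 14.3561)/(-0.1*a^3 + 2.83*a^2 + 3.41*a + 1.27)^2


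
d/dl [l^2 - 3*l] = 2*l - 3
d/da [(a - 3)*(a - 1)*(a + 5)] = 3*a^2 + 2*a - 17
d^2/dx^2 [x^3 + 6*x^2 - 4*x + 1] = 6*x + 12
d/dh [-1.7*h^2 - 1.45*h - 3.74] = -3.4*h - 1.45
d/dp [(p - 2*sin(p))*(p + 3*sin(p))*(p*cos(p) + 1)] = -(p - 2*sin(p))*(p + 3*sin(p))*(p*sin(p) - cos(p)) + (p - 2*sin(p))*(p*cos(p) + 1)*(3*cos(p) + 1) - (p + 3*sin(p))*(p*cos(p) + 1)*(2*cos(p) - 1)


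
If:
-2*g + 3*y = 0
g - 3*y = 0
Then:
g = 0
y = 0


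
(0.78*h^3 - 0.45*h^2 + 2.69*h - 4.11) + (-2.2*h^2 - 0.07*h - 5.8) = 0.78*h^3 - 2.65*h^2 + 2.62*h - 9.91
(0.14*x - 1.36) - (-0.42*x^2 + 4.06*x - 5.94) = 0.42*x^2 - 3.92*x + 4.58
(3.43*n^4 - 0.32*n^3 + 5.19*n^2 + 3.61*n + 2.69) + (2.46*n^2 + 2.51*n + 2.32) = 3.43*n^4 - 0.32*n^3 + 7.65*n^2 + 6.12*n + 5.01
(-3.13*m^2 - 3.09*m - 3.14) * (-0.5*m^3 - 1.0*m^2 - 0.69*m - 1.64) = 1.565*m^5 + 4.675*m^4 + 6.8197*m^3 + 10.4053*m^2 + 7.2342*m + 5.1496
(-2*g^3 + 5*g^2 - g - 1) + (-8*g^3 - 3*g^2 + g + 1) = -10*g^3 + 2*g^2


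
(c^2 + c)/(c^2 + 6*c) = (c + 1)/(c + 6)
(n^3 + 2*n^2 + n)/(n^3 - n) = (n + 1)/(n - 1)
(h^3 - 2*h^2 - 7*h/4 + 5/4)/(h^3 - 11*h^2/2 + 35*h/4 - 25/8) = 2*(h + 1)/(2*h - 5)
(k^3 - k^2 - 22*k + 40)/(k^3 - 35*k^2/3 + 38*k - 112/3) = 3*(k^2 + k - 20)/(3*k^2 - 29*k + 56)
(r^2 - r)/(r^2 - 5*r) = (r - 1)/(r - 5)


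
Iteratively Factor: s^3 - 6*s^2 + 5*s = (s - 5)*(s^2 - s) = (s - 5)*(s - 1)*(s)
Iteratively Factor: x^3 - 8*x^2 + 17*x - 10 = (x - 1)*(x^2 - 7*x + 10) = (x - 2)*(x - 1)*(x - 5)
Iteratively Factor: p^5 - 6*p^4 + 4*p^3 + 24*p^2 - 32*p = (p + 2)*(p^4 - 8*p^3 + 20*p^2 - 16*p) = (p - 4)*(p + 2)*(p^3 - 4*p^2 + 4*p) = p*(p - 4)*(p + 2)*(p^2 - 4*p + 4) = p*(p - 4)*(p - 2)*(p + 2)*(p - 2)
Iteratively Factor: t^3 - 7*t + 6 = (t - 1)*(t^2 + t - 6) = (t - 1)*(t + 3)*(t - 2)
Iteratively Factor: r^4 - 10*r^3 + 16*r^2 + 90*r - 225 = (r - 3)*(r^3 - 7*r^2 - 5*r + 75) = (r - 5)*(r - 3)*(r^2 - 2*r - 15) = (r - 5)*(r - 3)*(r + 3)*(r - 5)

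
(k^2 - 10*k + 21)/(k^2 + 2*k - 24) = (k^2 - 10*k + 21)/(k^2 + 2*k - 24)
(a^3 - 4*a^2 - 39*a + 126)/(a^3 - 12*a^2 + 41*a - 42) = (a + 6)/(a - 2)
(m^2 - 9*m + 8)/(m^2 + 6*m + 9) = (m^2 - 9*m + 8)/(m^2 + 6*m + 9)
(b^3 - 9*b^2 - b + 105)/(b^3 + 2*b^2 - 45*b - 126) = (b - 5)/(b + 6)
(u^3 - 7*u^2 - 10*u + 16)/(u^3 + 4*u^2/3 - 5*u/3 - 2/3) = 3*(u - 8)/(3*u + 1)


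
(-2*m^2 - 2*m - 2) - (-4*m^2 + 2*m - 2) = 2*m^2 - 4*m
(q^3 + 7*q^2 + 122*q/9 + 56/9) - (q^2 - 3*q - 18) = q^3 + 6*q^2 + 149*q/9 + 218/9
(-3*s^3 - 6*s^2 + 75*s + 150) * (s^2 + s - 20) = -3*s^5 - 9*s^4 + 129*s^3 + 345*s^2 - 1350*s - 3000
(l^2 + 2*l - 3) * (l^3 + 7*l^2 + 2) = l^5 + 9*l^4 + 11*l^3 - 19*l^2 + 4*l - 6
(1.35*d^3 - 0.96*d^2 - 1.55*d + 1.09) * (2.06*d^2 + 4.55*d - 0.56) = 2.781*d^5 + 4.1649*d^4 - 8.317*d^3 - 4.2695*d^2 + 5.8275*d - 0.6104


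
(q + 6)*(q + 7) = q^2 + 13*q + 42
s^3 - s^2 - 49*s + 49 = (s - 7)*(s - 1)*(s + 7)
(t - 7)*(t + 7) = t^2 - 49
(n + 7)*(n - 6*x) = n^2 - 6*n*x + 7*n - 42*x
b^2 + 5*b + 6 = (b + 2)*(b + 3)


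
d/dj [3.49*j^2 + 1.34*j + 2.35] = 6.98*j + 1.34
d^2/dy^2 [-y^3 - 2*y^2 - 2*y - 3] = -6*y - 4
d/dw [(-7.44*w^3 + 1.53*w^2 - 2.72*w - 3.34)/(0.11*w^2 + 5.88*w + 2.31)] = (-0.8184*w^4 - 87.4944*w^3 - 42.2636*w^2 + 7.8034*w + 13.356)/(0.0121*w^4 + 1.2936*w^3 + 35.0826*w^2 + 27.1656*w + 5.3361)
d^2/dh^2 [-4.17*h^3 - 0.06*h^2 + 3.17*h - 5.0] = -25.02*h - 0.12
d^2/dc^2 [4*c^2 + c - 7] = 8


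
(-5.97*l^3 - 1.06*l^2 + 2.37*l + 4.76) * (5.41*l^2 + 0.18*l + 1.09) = -32.2977*l^5 - 6.8092*l^4 + 6.1236*l^3 + 25.0228*l^2 + 3.4401*l + 5.1884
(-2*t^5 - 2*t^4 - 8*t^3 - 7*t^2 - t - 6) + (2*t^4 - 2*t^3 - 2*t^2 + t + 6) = -2*t^5 - 10*t^3 - 9*t^2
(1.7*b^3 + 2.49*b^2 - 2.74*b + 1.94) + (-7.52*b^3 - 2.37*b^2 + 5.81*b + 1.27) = -5.82*b^3 + 0.12*b^2 + 3.07*b + 3.21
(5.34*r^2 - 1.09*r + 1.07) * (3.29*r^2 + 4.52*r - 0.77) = 17.5686*r^4 + 20.5507*r^3 - 5.5183*r^2 + 5.6757*r - 0.8239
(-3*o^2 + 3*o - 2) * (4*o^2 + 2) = -12*o^4 + 12*o^3 - 14*o^2 + 6*o - 4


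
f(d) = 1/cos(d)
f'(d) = sin(d)/cos(d)^2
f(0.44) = 1.11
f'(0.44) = 0.52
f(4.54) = -5.83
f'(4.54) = -33.48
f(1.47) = 9.94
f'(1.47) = 98.26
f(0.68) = 1.29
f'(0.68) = 1.04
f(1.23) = 2.99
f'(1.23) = 8.44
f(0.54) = 1.17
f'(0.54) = 0.70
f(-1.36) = 4.78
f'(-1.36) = -22.34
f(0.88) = 1.57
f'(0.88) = 1.90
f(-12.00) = 1.19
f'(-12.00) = 0.75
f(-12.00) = 1.19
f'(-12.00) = 0.75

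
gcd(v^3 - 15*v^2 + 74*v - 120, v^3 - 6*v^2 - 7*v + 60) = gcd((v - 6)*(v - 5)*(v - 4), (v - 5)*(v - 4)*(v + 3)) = v^2 - 9*v + 20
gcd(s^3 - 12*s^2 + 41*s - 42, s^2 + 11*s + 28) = 1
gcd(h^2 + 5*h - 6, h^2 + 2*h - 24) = h + 6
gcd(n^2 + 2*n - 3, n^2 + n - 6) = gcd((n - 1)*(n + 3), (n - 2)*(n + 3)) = n + 3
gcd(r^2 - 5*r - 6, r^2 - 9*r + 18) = r - 6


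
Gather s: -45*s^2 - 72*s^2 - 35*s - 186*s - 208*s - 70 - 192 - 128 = -117*s^2 - 429*s - 390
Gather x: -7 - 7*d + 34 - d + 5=32 - 8*d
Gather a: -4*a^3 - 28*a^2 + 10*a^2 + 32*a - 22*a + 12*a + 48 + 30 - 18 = -4*a^3 - 18*a^2 + 22*a + 60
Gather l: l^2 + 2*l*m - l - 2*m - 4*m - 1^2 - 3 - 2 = l^2 + l*(2*m - 1) - 6*m - 6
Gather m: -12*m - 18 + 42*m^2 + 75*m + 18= 42*m^2 + 63*m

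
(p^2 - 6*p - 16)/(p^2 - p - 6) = (p - 8)/(p - 3)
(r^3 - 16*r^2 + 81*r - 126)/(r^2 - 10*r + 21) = r - 6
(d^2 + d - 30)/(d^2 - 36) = (d - 5)/(d - 6)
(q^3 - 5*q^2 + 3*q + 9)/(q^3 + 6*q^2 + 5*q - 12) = (q^3 - 5*q^2 + 3*q + 9)/(q^3 + 6*q^2 + 5*q - 12)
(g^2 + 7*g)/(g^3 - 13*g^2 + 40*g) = (g + 7)/(g^2 - 13*g + 40)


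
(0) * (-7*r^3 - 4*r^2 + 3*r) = 0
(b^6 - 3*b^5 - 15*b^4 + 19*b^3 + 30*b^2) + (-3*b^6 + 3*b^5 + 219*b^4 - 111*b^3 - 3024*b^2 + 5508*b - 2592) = -2*b^6 + 204*b^4 - 92*b^3 - 2994*b^2 + 5508*b - 2592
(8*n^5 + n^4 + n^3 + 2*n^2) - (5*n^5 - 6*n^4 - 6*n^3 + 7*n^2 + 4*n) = 3*n^5 + 7*n^4 + 7*n^3 - 5*n^2 - 4*n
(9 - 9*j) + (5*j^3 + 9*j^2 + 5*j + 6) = 5*j^3 + 9*j^2 - 4*j + 15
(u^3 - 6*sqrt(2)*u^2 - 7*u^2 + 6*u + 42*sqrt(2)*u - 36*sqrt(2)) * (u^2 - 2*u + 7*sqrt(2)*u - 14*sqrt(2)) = u^5 - 9*u^4 + sqrt(2)*u^4 - 64*u^3 - 9*sqrt(2)*u^3 + 20*sqrt(2)*u^2 + 744*u^2 - 1680*u - 12*sqrt(2)*u + 1008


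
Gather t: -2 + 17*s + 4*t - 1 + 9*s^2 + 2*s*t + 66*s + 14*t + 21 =9*s^2 + 83*s + t*(2*s + 18) + 18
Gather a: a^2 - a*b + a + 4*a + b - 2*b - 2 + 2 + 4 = a^2 + a*(5 - b) - b + 4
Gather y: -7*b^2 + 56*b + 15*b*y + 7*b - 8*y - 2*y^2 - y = -7*b^2 + 63*b - 2*y^2 + y*(15*b - 9)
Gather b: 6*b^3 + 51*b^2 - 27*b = 6*b^3 + 51*b^2 - 27*b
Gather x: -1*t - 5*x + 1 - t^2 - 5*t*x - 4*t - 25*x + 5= -t^2 - 5*t + x*(-5*t - 30) + 6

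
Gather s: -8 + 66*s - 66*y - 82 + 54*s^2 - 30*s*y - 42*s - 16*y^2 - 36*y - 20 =54*s^2 + s*(24 - 30*y) - 16*y^2 - 102*y - 110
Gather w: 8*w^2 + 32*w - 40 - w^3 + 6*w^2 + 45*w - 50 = -w^3 + 14*w^2 + 77*w - 90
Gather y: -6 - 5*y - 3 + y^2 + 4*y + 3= y^2 - y - 6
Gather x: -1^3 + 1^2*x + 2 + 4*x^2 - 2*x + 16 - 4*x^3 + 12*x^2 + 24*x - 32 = -4*x^3 + 16*x^2 + 23*x - 15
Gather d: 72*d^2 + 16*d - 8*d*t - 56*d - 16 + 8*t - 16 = 72*d^2 + d*(-8*t - 40) + 8*t - 32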